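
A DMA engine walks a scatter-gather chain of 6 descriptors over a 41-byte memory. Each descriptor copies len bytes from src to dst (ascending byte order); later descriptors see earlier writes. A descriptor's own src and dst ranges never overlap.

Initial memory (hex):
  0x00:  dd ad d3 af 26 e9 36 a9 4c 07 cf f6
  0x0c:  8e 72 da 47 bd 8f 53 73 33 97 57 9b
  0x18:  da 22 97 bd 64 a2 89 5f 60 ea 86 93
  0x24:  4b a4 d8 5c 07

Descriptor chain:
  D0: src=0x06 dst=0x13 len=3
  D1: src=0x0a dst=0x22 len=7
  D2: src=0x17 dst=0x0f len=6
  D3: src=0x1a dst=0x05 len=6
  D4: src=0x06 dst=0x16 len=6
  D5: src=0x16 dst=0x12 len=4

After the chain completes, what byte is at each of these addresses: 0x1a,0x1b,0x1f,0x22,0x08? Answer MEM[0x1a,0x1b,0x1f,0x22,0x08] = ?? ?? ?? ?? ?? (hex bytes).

MEM[0x1a,0x1b,0x1f,0x22,0x08] = 5f f6 5f cf a2

#0 dst[0x13+3] := {0x36,0xa9,0x4c}
#1 dst[0x22+7] := {0xcf,0xf6,0x8e,0x72,0xda,0x47,0xbd}
#2 dst[0x0f+6] := {0x9b,0xda,0x22,0x97,0xbd,0x64}
#3 dst[0x05+6] := {0x97,0xbd,0x64,0xa2,0x89,0x5f}
#4 dst[0x16+6] := {0xbd,0x64,0xa2,0x89,0x5f,0xf6}
#5 dst[0x12+4] := {0xbd,0x64,0xa2,0x89}
query mem[0x1a]=0x5f, mem[0x1b]=0xf6, mem[0x1f]=0x5f, mem[0x22]=0xcf, mem[0x08]=0xa2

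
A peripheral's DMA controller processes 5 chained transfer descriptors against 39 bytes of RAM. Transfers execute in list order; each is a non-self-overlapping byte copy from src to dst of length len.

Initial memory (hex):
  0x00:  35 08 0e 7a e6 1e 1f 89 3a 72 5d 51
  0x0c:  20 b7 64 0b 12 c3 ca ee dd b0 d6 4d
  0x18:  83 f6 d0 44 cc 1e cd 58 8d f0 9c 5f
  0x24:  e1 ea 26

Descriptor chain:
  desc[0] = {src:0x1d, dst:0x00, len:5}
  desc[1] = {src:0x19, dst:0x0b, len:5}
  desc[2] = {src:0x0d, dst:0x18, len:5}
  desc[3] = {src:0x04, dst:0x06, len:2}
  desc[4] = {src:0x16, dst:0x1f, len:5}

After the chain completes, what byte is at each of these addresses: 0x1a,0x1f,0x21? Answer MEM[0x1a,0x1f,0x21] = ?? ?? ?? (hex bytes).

[0] 0x1d->0x00 len=5 : 1e cd 58 8d f0
[1] 0x19->0x0b len=5 : f6 d0 44 cc 1e
[2] 0x0d->0x18 len=5 : 44 cc 1e 12 c3
[3] 0x04->0x06 len=2 : f0 1e
[4] 0x16->0x1f len=5 : d6 4d 44 cc 1e
query mem[0x1a]=0x1e, mem[0x1f]=0xd6, mem[0x21]=0x44

MEM[0x1a,0x1f,0x21] = 1e d6 44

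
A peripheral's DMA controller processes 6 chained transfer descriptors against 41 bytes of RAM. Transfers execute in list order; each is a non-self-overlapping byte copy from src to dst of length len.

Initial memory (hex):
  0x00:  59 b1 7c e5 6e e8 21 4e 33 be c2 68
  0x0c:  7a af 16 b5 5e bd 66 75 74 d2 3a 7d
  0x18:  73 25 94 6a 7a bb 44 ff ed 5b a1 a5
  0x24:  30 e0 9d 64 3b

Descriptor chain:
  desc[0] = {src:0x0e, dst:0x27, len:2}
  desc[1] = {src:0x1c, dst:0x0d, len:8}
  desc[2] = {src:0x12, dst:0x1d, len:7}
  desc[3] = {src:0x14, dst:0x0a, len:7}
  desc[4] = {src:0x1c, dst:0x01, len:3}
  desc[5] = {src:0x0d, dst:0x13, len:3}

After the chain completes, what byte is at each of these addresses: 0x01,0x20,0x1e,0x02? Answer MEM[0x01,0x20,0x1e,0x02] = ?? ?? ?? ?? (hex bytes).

MEM[0x01,0x20,0x1e,0x02] = 7a d2 a1 5b

#0 dst[0x27+2] := {0x16,0xb5}
#1 dst[0x0d+8] := {0x7a,0xbb,0x44,0xff,0xed,0x5b,0xa1,0xa5}
#2 dst[0x1d+7] := {0x5b,0xa1,0xa5,0xd2,0x3a,0x7d,0x73}
#3 dst[0x0a+7] := {0xa5,0xd2,0x3a,0x7d,0x73,0x25,0x94}
#4 dst[0x01+3] := {0x7a,0x5b,0xa1}
#5 dst[0x13+3] := {0x7d,0x73,0x25}
query mem[0x01]=0x7a, mem[0x20]=0xd2, mem[0x1e]=0xa1, mem[0x02]=0x5b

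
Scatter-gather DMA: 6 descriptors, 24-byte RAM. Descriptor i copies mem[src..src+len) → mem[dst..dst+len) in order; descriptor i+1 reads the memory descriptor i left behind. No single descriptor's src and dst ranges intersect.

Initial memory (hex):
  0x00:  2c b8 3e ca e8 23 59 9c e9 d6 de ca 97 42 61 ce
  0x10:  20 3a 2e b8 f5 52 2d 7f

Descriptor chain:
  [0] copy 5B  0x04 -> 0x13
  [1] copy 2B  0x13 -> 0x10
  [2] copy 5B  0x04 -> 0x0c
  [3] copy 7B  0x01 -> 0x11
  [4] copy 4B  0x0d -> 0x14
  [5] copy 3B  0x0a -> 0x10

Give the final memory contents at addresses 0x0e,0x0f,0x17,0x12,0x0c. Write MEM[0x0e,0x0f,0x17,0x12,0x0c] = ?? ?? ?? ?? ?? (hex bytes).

D0: mem[0x13..0x17] <- [e8 23 59 9c e9]
D1: mem[0x10..0x11] <- [e8 23]
D2: mem[0x0c..0x10] <- [e8 23 59 9c e9]
D3: mem[0x11..0x17] <- [b8 3e ca e8 23 59 9c]
D4: mem[0x14..0x17] <- [23 59 9c e9]
D5: mem[0x10..0x12] <- [de ca e8]
query mem[0x0e]=0x59, mem[0x0f]=0x9c, mem[0x17]=0xe9, mem[0x12]=0xe8, mem[0x0c]=0xe8

MEM[0x0e,0x0f,0x17,0x12,0x0c] = 59 9c e9 e8 e8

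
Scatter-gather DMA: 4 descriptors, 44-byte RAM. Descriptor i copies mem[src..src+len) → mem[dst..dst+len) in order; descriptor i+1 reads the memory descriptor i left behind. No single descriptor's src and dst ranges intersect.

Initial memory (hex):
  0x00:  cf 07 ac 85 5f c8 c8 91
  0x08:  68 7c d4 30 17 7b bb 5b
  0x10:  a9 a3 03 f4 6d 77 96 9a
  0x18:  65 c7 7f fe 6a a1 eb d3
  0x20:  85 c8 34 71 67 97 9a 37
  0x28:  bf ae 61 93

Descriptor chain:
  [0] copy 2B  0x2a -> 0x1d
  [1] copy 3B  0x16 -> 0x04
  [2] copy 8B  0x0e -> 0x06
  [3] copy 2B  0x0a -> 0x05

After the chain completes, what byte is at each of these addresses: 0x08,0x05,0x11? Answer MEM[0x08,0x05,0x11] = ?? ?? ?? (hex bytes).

D0: mem[0x1d..0x1e] <- [61 93]
D1: mem[0x04..0x06] <- [96 9a 65]
D2: mem[0x06..0x0d] <- [bb 5b a9 a3 03 f4 6d 77]
D3: mem[0x05..0x06] <- [03 f4]
query mem[0x08]=0xa9, mem[0x05]=0x03, mem[0x11]=0xa3

MEM[0x08,0x05,0x11] = a9 03 a3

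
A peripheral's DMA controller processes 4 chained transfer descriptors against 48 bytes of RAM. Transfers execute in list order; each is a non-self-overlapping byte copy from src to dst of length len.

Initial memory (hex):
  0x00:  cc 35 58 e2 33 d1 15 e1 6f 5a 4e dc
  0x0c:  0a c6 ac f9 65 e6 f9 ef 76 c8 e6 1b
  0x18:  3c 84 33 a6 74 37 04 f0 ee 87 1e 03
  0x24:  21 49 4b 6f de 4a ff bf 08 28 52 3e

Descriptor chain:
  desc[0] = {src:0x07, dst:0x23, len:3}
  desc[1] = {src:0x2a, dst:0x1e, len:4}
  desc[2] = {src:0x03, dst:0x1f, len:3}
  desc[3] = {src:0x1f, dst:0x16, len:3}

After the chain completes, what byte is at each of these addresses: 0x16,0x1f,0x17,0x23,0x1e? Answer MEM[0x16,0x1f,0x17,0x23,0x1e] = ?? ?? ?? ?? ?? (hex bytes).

MEM[0x16,0x1f,0x17,0x23,0x1e] = e2 e2 33 e1 ff

D0: mem[0x23..0x25] <- [e1 6f 5a]
D1: mem[0x1e..0x21] <- [ff bf 08 28]
D2: mem[0x1f..0x21] <- [e2 33 d1]
D3: mem[0x16..0x18] <- [e2 33 d1]
query mem[0x16]=0xe2, mem[0x1f]=0xe2, mem[0x17]=0x33, mem[0x23]=0xe1, mem[0x1e]=0xff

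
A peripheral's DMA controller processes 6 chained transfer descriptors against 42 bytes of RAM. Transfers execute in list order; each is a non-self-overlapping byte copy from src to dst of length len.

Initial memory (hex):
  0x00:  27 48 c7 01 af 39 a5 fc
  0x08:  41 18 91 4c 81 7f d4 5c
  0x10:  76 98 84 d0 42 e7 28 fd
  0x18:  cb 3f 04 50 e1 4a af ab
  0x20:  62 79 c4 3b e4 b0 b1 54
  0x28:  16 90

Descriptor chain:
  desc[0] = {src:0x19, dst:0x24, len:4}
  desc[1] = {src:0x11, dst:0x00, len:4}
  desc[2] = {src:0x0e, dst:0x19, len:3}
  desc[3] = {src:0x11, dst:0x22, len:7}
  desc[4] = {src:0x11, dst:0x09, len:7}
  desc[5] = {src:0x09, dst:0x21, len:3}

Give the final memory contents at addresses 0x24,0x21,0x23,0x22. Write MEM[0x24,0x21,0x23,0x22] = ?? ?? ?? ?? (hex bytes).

MEM[0x24,0x21,0x23,0x22] = d0 98 d0 84

[0] 0x19->0x24 len=4 : 3f 04 50 e1
[1] 0x11->0x00 len=4 : 98 84 d0 42
[2] 0x0e->0x19 len=3 : d4 5c 76
[3] 0x11->0x22 len=7 : 98 84 d0 42 e7 28 fd
[4] 0x11->0x09 len=7 : 98 84 d0 42 e7 28 fd
[5] 0x09->0x21 len=3 : 98 84 d0
query mem[0x24]=0xd0, mem[0x21]=0x98, mem[0x23]=0xd0, mem[0x22]=0x84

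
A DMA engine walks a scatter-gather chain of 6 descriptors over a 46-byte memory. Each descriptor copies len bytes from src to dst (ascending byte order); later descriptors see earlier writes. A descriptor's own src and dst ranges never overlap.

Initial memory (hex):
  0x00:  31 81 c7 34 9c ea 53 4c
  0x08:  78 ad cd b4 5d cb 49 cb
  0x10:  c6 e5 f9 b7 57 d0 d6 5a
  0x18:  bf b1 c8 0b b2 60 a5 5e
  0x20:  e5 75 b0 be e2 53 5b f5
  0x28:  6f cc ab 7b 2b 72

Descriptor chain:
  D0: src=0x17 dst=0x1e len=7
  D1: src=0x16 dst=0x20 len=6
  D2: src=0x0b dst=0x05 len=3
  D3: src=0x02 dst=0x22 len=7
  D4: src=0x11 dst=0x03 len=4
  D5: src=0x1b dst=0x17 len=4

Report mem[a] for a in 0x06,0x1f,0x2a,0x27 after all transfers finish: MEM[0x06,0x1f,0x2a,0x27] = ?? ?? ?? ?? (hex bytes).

MEM[0x06,0x1f,0x2a,0x27] = 57 bf ab cb

#0 dst[0x1e+7] := {0x5a,0xbf,0xb1,0xc8,0x0b,0xb2,0x60}
#1 dst[0x20+6] := {0xd6,0x5a,0xbf,0xb1,0xc8,0x0b}
#2 dst[0x05+3] := {0xb4,0x5d,0xcb}
#3 dst[0x22+7] := {0xc7,0x34,0x9c,0xb4,0x5d,0xcb,0x78}
#4 dst[0x03+4] := {0xe5,0xf9,0xb7,0x57}
#5 dst[0x17+4] := {0x0b,0xb2,0x60,0x5a}
query mem[0x06]=0x57, mem[0x1f]=0xbf, mem[0x2a]=0xab, mem[0x27]=0xcb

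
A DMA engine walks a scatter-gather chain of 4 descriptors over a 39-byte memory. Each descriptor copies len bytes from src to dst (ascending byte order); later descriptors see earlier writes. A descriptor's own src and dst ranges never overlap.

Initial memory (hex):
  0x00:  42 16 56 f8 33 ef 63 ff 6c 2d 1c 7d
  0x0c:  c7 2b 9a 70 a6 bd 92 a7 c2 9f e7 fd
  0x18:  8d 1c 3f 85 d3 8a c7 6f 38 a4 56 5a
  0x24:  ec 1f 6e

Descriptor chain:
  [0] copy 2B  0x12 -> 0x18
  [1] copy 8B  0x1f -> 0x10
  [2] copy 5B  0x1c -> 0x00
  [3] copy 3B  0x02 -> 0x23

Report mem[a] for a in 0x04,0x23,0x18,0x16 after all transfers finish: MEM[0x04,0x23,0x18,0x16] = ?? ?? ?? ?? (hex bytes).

[0] 0x12->0x18 len=2 : 92 a7
[1] 0x1f->0x10 len=8 : 6f 38 a4 56 5a ec 1f 6e
[2] 0x1c->0x00 len=5 : d3 8a c7 6f 38
[3] 0x02->0x23 len=3 : c7 6f 38
query mem[0x04]=0x38, mem[0x23]=0xc7, mem[0x18]=0x92, mem[0x16]=0x1f

MEM[0x04,0x23,0x18,0x16] = 38 c7 92 1f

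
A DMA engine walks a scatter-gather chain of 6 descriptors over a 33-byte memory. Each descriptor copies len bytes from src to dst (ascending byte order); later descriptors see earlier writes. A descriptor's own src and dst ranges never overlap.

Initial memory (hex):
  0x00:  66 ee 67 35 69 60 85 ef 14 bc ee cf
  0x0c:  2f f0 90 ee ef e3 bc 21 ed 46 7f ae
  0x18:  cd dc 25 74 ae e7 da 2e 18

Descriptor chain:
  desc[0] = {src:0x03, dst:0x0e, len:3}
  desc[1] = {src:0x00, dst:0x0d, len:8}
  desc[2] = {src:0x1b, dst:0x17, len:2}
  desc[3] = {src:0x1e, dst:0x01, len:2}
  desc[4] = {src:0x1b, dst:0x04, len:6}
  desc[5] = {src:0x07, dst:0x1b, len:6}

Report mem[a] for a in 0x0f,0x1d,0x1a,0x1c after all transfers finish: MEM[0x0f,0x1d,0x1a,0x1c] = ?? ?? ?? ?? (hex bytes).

MEM[0x0f,0x1d,0x1a,0x1c] = 67 18 25 2e

#0 dst[0x0e+3] := {0x35,0x69,0x60}
#1 dst[0x0d+8] := {0x66,0xee,0x67,0x35,0x69,0x60,0x85,0xef}
#2 dst[0x17+2] := {0x74,0xae}
#3 dst[0x01+2] := {0xda,0x2e}
#4 dst[0x04+6] := {0x74,0xae,0xe7,0xda,0x2e,0x18}
#5 dst[0x1b+6] := {0xda,0x2e,0x18,0xee,0xcf,0x2f}
query mem[0x0f]=0x67, mem[0x1d]=0x18, mem[0x1a]=0x25, mem[0x1c]=0x2e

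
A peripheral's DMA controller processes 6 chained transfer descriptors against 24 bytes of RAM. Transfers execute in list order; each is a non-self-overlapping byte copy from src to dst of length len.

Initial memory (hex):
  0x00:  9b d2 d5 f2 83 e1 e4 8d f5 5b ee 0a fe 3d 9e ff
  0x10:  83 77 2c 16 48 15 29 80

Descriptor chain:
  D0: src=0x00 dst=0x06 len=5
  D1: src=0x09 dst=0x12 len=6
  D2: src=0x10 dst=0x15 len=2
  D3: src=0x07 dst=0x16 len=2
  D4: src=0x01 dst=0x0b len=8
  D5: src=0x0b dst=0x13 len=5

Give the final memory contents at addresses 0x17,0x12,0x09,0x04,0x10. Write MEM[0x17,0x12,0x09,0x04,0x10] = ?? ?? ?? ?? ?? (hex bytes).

#0 dst[0x06+5] := {0x9b,0xd2,0xd5,0xf2,0x83}
#1 dst[0x12+6] := {0xf2,0x83,0x0a,0xfe,0x3d,0x9e}
#2 dst[0x15+2] := {0x83,0x77}
#3 dst[0x16+2] := {0xd2,0xd5}
#4 dst[0x0b+8] := {0xd2,0xd5,0xf2,0x83,0xe1,0x9b,0xd2,0xd5}
#5 dst[0x13+5] := {0xd2,0xd5,0xf2,0x83,0xe1}
query mem[0x17]=0xe1, mem[0x12]=0xd5, mem[0x09]=0xf2, mem[0x04]=0x83, mem[0x10]=0x9b

MEM[0x17,0x12,0x09,0x04,0x10] = e1 d5 f2 83 9b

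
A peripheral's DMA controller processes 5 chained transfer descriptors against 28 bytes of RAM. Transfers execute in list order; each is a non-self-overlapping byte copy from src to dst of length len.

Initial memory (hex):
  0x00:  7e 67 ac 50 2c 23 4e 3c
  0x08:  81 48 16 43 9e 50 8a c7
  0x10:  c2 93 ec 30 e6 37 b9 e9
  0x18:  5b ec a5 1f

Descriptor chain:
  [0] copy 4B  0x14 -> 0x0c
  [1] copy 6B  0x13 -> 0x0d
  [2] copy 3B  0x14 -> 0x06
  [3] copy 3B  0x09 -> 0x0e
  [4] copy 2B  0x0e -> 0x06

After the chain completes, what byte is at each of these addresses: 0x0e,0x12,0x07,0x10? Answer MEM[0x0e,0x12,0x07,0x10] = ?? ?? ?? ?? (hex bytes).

[0] 0x14->0x0c len=4 : e6 37 b9 e9
[1] 0x13->0x0d len=6 : 30 e6 37 b9 e9 5b
[2] 0x14->0x06 len=3 : e6 37 b9
[3] 0x09->0x0e len=3 : 48 16 43
[4] 0x0e->0x06 len=2 : 48 16
query mem[0x0e]=0x48, mem[0x12]=0x5b, mem[0x07]=0x16, mem[0x10]=0x43

MEM[0x0e,0x12,0x07,0x10] = 48 5b 16 43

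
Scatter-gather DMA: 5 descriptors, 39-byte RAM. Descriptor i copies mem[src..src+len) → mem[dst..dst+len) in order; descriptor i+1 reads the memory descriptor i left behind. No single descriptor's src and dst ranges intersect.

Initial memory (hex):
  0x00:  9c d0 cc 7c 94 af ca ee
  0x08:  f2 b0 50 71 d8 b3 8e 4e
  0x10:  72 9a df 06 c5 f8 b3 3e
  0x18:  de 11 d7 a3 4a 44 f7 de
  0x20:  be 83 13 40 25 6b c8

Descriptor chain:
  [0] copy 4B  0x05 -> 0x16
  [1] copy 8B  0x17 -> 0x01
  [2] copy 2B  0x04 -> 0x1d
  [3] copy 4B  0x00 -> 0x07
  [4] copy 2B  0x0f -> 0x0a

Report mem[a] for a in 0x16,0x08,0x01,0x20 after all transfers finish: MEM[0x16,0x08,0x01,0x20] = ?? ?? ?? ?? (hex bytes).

MEM[0x16,0x08,0x01,0x20] = af ca ca be

  after D0: wrote 4B at 0x16 = afcaeef2
  after D1: wrote 8B at 0x01 = caeef2d7a34a44f7
  after D2: wrote 2B at 0x1d = d7a3
  after D3: wrote 4B at 0x07 = 9ccaeef2
  after D4: wrote 2B at 0x0a = 4e72
query mem[0x16]=0xaf, mem[0x08]=0xca, mem[0x01]=0xca, mem[0x20]=0xbe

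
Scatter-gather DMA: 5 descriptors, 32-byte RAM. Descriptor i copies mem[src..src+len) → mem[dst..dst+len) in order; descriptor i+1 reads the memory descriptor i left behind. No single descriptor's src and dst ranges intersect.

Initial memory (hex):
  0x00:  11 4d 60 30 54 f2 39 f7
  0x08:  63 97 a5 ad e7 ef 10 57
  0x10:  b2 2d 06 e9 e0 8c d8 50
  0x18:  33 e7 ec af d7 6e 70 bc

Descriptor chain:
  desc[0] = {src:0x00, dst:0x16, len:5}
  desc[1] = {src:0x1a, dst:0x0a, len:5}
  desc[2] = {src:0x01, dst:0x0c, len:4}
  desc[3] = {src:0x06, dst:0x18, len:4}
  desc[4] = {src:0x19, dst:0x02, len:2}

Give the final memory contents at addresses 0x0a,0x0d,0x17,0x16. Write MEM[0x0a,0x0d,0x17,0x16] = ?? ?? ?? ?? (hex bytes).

MEM[0x0a,0x0d,0x17,0x16] = 54 60 4d 11

#0 dst[0x16+5] := {0x11,0x4d,0x60,0x30,0x54}
#1 dst[0x0a+5] := {0x54,0xaf,0xd7,0x6e,0x70}
#2 dst[0x0c+4] := {0x4d,0x60,0x30,0x54}
#3 dst[0x18+4] := {0x39,0xf7,0x63,0x97}
#4 dst[0x02+2] := {0xf7,0x63}
query mem[0x0a]=0x54, mem[0x0d]=0x60, mem[0x17]=0x4d, mem[0x16]=0x11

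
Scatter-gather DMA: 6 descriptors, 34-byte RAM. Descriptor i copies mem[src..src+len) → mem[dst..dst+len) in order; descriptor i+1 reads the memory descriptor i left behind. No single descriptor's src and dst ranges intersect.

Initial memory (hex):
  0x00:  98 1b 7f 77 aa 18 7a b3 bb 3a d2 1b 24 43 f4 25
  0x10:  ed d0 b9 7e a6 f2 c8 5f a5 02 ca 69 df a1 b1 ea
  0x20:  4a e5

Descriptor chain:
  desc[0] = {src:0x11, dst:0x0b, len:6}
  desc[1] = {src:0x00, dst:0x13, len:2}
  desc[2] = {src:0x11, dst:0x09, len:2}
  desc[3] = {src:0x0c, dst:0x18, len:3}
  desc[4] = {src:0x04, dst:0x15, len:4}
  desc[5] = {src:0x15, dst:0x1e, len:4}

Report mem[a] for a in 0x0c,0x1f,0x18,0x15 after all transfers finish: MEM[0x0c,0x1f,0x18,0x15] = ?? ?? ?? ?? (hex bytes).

MEM[0x0c,0x1f,0x18,0x15] = b9 18 b3 aa

[0] 0x11->0x0b len=6 : d0 b9 7e a6 f2 c8
[1] 0x00->0x13 len=2 : 98 1b
[2] 0x11->0x09 len=2 : d0 b9
[3] 0x0c->0x18 len=3 : b9 7e a6
[4] 0x04->0x15 len=4 : aa 18 7a b3
[5] 0x15->0x1e len=4 : aa 18 7a b3
query mem[0x0c]=0xb9, mem[0x1f]=0x18, mem[0x18]=0xb3, mem[0x15]=0xaa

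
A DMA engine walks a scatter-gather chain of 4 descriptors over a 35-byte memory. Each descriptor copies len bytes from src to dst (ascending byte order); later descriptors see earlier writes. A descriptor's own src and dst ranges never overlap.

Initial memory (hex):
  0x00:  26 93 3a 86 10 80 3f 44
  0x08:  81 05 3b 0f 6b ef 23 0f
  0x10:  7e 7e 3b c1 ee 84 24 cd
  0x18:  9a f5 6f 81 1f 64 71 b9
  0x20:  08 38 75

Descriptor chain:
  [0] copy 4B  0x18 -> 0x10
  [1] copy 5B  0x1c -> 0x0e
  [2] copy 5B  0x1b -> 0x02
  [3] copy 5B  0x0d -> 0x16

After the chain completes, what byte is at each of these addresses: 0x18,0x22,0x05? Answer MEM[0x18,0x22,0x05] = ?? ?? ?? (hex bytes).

MEM[0x18,0x22,0x05] = 64 75 71

D0: mem[0x10..0x13] <- [9a f5 6f 81]
D1: mem[0x0e..0x12] <- [1f 64 71 b9 08]
D2: mem[0x02..0x06] <- [81 1f 64 71 b9]
D3: mem[0x16..0x1a] <- [ef 1f 64 71 b9]
query mem[0x18]=0x64, mem[0x22]=0x75, mem[0x05]=0x71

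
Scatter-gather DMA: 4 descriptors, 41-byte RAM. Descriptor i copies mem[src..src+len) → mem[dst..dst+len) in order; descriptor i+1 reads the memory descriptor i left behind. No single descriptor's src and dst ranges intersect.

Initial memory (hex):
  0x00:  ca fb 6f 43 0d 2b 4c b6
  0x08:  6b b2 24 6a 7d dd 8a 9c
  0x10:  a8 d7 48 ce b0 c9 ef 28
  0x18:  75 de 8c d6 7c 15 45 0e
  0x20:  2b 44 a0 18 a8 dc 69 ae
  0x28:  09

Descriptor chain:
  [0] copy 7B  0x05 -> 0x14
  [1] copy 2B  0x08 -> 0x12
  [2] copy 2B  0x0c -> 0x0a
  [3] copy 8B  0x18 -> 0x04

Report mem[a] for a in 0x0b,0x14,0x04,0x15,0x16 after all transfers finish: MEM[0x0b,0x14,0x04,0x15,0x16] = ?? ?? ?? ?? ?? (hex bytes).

MEM[0x0b,0x14,0x04,0x15,0x16] = 0e 2b b2 4c b6

[0] 0x05->0x14 len=7 : 2b 4c b6 6b b2 24 6a
[1] 0x08->0x12 len=2 : 6b b2
[2] 0x0c->0x0a len=2 : 7d dd
[3] 0x18->0x04 len=8 : b2 24 6a d6 7c 15 45 0e
query mem[0x0b]=0x0e, mem[0x14]=0x2b, mem[0x04]=0xb2, mem[0x15]=0x4c, mem[0x16]=0xb6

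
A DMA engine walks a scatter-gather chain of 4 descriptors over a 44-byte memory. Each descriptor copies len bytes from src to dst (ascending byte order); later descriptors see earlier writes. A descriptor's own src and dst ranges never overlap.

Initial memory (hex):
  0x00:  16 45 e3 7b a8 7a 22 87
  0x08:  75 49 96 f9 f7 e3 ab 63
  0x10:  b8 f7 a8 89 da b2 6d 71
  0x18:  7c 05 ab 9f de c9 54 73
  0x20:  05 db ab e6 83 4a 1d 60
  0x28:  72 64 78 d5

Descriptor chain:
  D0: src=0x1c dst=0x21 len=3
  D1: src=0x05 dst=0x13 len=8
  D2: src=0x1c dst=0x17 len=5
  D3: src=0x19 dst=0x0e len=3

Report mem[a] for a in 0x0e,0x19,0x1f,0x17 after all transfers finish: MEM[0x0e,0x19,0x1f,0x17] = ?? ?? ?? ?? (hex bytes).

[0] 0x1c->0x21 len=3 : de c9 54
[1] 0x05->0x13 len=8 : 7a 22 87 75 49 96 f9 f7
[2] 0x1c->0x17 len=5 : de c9 54 73 05
[3] 0x19->0x0e len=3 : 54 73 05
query mem[0x0e]=0x54, mem[0x19]=0x54, mem[0x1f]=0x73, mem[0x17]=0xde

MEM[0x0e,0x19,0x1f,0x17] = 54 54 73 de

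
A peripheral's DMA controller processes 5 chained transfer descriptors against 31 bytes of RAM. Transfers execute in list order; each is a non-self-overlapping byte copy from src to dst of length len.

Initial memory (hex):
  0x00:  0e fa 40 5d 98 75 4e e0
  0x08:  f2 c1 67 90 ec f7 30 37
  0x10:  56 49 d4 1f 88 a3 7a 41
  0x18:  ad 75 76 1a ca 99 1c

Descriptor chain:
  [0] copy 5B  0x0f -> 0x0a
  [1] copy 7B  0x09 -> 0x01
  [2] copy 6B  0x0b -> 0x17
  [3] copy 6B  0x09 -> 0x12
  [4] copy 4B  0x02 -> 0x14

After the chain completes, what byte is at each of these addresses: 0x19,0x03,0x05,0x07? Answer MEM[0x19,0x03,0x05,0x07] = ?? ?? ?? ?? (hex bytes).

[0] 0x0f->0x0a len=5 : 37 56 49 d4 1f
[1] 0x09->0x01 len=7 : c1 37 56 49 d4 1f 37
[2] 0x0b->0x17 len=6 : 56 49 d4 1f 37 56
[3] 0x09->0x12 len=6 : c1 37 56 49 d4 1f
[4] 0x02->0x14 len=4 : 37 56 49 d4
query mem[0x19]=0xd4, mem[0x03]=0x56, mem[0x05]=0xd4, mem[0x07]=0x37

MEM[0x19,0x03,0x05,0x07] = d4 56 d4 37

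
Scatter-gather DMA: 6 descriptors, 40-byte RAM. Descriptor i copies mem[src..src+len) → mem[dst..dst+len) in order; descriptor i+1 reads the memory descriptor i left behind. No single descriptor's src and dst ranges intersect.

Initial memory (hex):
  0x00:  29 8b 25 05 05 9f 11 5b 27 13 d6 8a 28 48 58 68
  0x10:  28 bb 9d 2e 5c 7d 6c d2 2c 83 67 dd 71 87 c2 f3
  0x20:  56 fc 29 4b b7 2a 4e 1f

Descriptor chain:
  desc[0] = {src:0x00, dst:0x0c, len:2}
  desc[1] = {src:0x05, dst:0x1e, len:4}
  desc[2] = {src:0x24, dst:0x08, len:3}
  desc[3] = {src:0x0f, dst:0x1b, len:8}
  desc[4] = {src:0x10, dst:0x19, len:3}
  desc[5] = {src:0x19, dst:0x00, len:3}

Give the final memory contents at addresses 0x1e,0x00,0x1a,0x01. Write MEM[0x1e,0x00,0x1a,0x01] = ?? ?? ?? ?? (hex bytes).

MEM[0x1e,0x00,0x1a,0x01] = 9d 28 bb bb

D0: mem[0x0c..0x0d] <- [29 8b]
D1: mem[0x1e..0x21] <- [9f 11 5b 27]
D2: mem[0x08..0x0a] <- [b7 2a 4e]
D3: mem[0x1b..0x22] <- [68 28 bb 9d 2e 5c 7d 6c]
D4: mem[0x19..0x1b] <- [28 bb 9d]
D5: mem[0x00..0x02] <- [28 bb 9d]
query mem[0x1e]=0x9d, mem[0x00]=0x28, mem[0x1a]=0xbb, mem[0x01]=0xbb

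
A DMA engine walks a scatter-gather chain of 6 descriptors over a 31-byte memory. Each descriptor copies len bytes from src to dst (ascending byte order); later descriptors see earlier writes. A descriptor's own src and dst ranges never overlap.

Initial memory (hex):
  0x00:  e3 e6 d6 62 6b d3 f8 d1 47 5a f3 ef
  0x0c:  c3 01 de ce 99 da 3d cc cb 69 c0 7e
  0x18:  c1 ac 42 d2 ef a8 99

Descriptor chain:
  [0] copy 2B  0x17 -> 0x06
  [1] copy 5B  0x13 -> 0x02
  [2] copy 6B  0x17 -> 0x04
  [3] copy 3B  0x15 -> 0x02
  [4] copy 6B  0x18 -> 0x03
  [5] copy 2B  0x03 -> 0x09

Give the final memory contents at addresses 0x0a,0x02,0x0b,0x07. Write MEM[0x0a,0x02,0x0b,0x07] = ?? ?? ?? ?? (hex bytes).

MEM[0x0a,0x02,0x0b,0x07] = ac 69 ef ef

D0: mem[0x06..0x07] <- [7e c1]
D1: mem[0x02..0x06] <- [cc cb 69 c0 7e]
D2: mem[0x04..0x09] <- [7e c1 ac 42 d2 ef]
D3: mem[0x02..0x04] <- [69 c0 7e]
D4: mem[0x03..0x08] <- [c1 ac 42 d2 ef a8]
D5: mem[0x09..0x0a] <- [c1 ac]
query mem[0x0a]=0xac, mem[0x02]=0x69, mem[0x0b]=0xef, mem[0x07]=0xef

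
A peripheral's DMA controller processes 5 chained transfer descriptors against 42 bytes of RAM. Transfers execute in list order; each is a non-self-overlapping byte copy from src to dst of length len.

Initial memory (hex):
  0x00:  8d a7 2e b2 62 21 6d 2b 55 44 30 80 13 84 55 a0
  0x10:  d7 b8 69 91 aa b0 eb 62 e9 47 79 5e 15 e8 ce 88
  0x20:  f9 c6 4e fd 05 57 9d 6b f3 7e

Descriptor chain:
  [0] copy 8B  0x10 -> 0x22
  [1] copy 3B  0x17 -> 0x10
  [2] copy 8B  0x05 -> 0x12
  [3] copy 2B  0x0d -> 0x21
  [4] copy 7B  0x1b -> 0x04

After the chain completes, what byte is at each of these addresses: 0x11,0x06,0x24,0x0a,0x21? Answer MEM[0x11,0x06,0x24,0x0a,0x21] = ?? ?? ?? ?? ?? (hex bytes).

MEM[0x11,0x06,0x24,0x0a,0x21] = e9 e8 69 84 84

  after D0: wrote 8B at 0x22 = d7b86991aab0eb62
  after D1: wrote 3B at 0x10 = 62e947
  after D2: wrote 8B at 0x12 = 216d2b5544308013
  after D3: wrote 2B at 0x21 = 8455
  after D4: wrote 7B at 0x04 = 5e15e8ce88f984
query mem[0x11]=0xe9, mem[0x06]=0xe8, mem[0x24]=0x69, mem[0x0a]=0x84, mem[0x21]=0x84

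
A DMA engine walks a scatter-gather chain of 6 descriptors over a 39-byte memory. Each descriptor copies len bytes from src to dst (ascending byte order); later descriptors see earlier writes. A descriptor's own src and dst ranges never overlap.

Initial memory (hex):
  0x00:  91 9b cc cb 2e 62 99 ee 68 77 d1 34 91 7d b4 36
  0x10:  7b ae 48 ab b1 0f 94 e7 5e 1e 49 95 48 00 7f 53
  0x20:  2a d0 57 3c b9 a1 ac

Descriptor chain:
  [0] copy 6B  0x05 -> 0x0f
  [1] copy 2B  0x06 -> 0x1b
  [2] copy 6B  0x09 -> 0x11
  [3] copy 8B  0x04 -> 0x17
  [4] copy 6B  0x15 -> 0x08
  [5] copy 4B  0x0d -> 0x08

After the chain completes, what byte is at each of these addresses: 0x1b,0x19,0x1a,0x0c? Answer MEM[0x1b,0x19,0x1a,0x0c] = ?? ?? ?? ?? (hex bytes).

MEM[0x1b,0x19,0x1a,0x0c] = 68 99 ee 99

#0 dst[0x0f+6] := {0x62,0x99,0xee,0x68,0x77,0xd1}
#1 dst[0x1b+2] := {0x99,0xee}
#2 dst[0x11+6] := {0x77,0xd1,0x34,0x91,0x7d,0xb4}
#3 dst[0x17+8] := {0x2e,0x62,0x99,0xee,0x68,0x77,0xd1,0x34}
#4 dst[0x08+6] := {0x7d,0xb4,0x2e,0x62,0x99,0xee}
#5 dst[0x08+4] := {0xee,0xb4,0x62,0x99}
query mem[0x1b]=0x68, mem[0x19]=0x99, mem[0x1a]=0xee, mem[0x0c]=0x99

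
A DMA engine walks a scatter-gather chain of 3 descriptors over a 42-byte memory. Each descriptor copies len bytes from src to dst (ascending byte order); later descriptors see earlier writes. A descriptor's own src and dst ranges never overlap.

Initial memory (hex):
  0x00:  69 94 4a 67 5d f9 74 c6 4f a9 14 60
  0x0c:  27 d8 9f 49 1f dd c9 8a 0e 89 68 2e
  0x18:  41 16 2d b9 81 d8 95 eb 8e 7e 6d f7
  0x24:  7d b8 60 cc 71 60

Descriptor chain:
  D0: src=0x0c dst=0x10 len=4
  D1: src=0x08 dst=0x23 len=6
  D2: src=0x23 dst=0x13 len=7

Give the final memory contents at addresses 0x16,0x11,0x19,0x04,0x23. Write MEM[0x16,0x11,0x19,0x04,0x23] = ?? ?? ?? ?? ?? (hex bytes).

MEM[0x16,0x11,0x19,0x04,0x23] = 60 d8 60 5d 4f

  after D0: wrote 4B at 0x10 = 27d89f49
  after D1: wrote 6B at 0x23 = 4fa9146027d8
  after D2: wrote 7B at 0x13 = 4fa9146027d860
query mem[0x16]=0x60, mem[0x11]=0xd8, mem[0x19]=0x60, mem[0x04]=0x5d, mem[0x23]=0x4f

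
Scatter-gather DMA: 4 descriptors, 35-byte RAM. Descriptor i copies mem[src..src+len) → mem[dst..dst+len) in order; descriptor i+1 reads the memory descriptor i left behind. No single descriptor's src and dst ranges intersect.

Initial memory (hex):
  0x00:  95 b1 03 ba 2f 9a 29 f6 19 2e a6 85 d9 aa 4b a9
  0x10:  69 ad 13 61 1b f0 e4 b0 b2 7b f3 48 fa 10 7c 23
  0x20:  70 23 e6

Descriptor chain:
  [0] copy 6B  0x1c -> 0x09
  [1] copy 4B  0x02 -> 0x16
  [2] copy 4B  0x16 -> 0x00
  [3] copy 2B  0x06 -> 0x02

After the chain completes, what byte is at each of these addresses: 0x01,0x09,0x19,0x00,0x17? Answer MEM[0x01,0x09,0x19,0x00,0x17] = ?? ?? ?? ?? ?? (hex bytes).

#0 dst[0x09+6] := {0xfa,0x10,0x7c,0x23,0x70,0x23}
#1 dst[0x16+4] := {0x03,0xba,0x2f,0x9a}
#2 dst[0x00+4] := {0x03,0xba,0x2f,0x9a}
#3 dst[0x02+2] := {0x29,0xf6}
query mem[0x01]=0xba, mem[0x09]=0xfa, mem[0x19]=0x9a, mem[0x00]=0x03, mem[0x17]=0xba

MEM[0x01,0x09,0x19,0x00,0x17] = ba fa 9a 03 ba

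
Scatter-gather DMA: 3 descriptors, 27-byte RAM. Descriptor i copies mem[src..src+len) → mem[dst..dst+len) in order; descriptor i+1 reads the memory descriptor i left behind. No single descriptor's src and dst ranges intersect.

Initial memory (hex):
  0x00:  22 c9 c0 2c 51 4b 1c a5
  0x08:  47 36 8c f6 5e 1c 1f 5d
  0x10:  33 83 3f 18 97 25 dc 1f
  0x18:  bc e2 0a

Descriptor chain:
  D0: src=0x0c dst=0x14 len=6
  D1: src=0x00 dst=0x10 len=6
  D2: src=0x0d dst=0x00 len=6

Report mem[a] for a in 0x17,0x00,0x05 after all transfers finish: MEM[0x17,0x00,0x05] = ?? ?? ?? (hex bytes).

D0: mem[0x14..0x19] <- [5e 1c 1f 5d 33 83]
D1: mem[0x10..0x15] <- [22 c9 c0 2c 51 4b]
D2: mem[0x00..0x05] <- [1c 1f 5d 22 c9 c0]
query mem[0x17]=0x5d, mem[0x00]=0x1c, mem[0x05]=0xc0

MEM[0x17,0x00,0x05] = 5d 1c c0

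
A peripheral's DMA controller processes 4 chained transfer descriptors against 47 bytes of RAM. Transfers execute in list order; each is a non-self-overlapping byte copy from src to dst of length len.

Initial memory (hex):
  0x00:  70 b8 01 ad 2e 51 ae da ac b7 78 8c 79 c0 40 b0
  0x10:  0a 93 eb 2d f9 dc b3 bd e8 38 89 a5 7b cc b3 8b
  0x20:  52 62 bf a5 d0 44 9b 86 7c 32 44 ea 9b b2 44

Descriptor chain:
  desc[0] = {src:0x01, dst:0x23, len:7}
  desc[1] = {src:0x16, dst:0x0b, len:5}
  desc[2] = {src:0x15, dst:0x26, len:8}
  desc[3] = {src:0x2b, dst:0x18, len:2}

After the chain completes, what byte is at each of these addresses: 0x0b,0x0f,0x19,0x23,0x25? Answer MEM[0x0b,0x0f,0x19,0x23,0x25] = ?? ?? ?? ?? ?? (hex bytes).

[0] 0x01->0x23 len=7 : b8 01 ad 2e 51 ae da
[1] 0x16->0x0b len=5 : b3 bd e8 38 89
[2] 0x15->0x26 len=8 : dc b3 bd e8 38 89 a5 7b
[3] 0x2b->0x18 len=2 : 89 a5
query mem[0x0b]=0xb3, mem[0x0f]=0x89, mem[0x19]=0xa5, mem[0x23]=0xb8, mem[0x25]=0xad

MEM[0x0b,0x0f,0x19,0x23,0x25] = b3 89 a5 b8 ad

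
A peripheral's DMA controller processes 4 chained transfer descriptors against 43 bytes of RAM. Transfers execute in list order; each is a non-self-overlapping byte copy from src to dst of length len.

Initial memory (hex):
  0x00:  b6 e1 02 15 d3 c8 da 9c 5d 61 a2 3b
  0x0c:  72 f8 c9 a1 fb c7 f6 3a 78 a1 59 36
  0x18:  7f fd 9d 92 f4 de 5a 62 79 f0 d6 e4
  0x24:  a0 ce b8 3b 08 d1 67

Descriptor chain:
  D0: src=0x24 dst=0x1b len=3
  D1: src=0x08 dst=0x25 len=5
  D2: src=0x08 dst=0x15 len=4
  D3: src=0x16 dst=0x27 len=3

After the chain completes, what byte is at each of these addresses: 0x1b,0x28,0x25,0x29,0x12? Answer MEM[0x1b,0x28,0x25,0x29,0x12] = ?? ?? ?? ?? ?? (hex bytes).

#0 dst[0x1b+3] := {0xa0,0xce,0xb8}
#1 dst[0x25+5] := {0x5d,0x61,0xa2,0x3b,0x72}
#2 dst[0x15+4] := {0x5d,0x61,0xa2,0x3b}
#3 dst[0x27+3] := {0x61,0xa2,0x3b}
query mem[0x1b]=0xa0, mem[0x28]=0xa2, mem[0x25]=0x5d, mem[0x29]=0x3b, mem[0x12]=0xf6

MEM[0x1b,0x28,0x25,0x29,0x12] = a0 a2 5d 3b f6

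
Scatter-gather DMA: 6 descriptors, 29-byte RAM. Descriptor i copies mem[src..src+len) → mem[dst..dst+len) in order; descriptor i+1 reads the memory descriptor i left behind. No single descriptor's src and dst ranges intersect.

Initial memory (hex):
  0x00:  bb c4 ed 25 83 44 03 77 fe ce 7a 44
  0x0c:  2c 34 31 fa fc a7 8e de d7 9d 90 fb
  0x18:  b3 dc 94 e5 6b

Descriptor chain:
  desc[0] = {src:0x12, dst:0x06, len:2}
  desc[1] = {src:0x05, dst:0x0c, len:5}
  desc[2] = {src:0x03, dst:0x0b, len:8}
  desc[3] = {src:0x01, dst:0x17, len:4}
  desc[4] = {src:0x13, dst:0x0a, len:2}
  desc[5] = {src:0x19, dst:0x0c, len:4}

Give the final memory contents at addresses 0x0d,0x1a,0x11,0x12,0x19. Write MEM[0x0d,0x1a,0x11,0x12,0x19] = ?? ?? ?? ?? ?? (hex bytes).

MEM[0x0d,0x1a,0x11,0x12,0x19] = 83 83 ce 7a 25

D0: mem[0x06..0x07] <- [8e de]
D1: mem[0x0c..0x10] <- [44 8e de fe ce]
D2: mem[0x0b..0x12] <- [25 83 44 8e de fe ce 7a]
D3: mem[0x17..0x1a] <- [c4 ed 25 83]
D4: mem[0x0a..0x0b] <- [de d7]
D5: mem[0x0c..0x0f] <- [25 83 e5 6b]
query mem[0x0d]=0x83, mem[0x1a]=0x83, mem[0x11]=0xce, mem[0x12]=0x7a, mem[0x19]=0x25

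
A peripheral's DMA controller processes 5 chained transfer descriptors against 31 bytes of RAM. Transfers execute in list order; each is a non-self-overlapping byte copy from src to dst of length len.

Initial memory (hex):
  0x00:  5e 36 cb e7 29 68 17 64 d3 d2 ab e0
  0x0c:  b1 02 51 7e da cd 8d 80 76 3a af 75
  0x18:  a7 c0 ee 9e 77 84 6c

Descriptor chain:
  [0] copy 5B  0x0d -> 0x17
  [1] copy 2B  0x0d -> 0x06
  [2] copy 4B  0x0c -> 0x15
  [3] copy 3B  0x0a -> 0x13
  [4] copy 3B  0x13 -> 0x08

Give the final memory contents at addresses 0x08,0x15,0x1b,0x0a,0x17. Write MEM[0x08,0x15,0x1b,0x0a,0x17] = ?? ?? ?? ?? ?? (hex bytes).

MEM[0x08,0x15,0x1b,0x0a,0x17] = ab b1 cd b1 51

  after D0: wrote 5B at 0x17 = 02517edacd
  after D1: wrote 2B at 0x06 = 0251
  after D2: wrote 4B at 0x15 = b102517e
  after D3: wrote 3B at 0x13 = abe0b1
  after D4: wrote 3B at 0x08 = abe0b1
query mem[0x08]=0xab, mem[0x15]=0xb1, mem[0x1b]=0xcd, mem[0x0a]=0xb1, mem[0x17]=0x51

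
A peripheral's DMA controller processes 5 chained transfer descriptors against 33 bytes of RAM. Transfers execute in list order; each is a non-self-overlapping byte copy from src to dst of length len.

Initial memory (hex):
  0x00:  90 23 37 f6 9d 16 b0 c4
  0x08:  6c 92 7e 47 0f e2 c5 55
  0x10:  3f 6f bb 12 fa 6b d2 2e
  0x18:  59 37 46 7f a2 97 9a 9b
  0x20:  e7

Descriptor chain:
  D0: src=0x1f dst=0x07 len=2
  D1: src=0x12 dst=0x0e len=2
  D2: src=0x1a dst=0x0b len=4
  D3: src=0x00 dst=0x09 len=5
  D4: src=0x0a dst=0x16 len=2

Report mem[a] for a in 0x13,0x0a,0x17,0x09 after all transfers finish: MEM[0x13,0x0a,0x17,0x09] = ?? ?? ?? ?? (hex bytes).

MEM[0x13,0x0a,0x17,0x09] = 12 23 37 90

D0: mem[0x07..0x08] <- [9b e7]
D1: mem[0x0e..0x0f] <- [bb 12]
D2: mem[0x0b..0x0e] <- [46 7f a2 97]
D3: mem[0x09..0x0d] <- [90 23 37 f6 9d]
D4: mem[0x16..0x17] <- [23 37]
query mem[0x13]=0x12, mem[0x0a]=0x23, mem[0x17]=0x37, mem[0x09]=0x90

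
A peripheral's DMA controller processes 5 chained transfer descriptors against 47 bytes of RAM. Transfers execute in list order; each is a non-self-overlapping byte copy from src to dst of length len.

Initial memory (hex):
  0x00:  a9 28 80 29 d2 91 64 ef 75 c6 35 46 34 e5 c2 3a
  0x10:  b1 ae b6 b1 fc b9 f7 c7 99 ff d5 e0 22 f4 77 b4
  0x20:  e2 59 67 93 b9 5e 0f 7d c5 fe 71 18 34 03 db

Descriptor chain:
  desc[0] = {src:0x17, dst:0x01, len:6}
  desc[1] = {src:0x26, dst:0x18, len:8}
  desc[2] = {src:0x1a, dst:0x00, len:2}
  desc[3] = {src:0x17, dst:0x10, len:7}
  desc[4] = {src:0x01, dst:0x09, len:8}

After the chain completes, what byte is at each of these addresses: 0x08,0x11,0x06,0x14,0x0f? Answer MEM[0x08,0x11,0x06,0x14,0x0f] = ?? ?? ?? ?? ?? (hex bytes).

[0] 0x17->0x01 len=6 : c7 99 ff d5 e0 22
[1] 0x26->0x18 len=8 : 0f 7d c5 fe 71 18 34 03
[2] 0x1a->0x00 len=2 : c5 fe
[3] 0x17->0x10 len=7 : c7 0f 7d c5 fe 71 18
[4] 0x01->0x09 len=8 : fe 99 ff d5 e0 22 ef 75
query mem[0x08]=0x75, mem[0x11]=0x0f, mem[0x06]=0x22, mem[0x14]=0xfe, mem[0x0f]=0xef

MEM[0x08,0x11,0x06,0x14,0x0f] = 75 0f 22 fe ef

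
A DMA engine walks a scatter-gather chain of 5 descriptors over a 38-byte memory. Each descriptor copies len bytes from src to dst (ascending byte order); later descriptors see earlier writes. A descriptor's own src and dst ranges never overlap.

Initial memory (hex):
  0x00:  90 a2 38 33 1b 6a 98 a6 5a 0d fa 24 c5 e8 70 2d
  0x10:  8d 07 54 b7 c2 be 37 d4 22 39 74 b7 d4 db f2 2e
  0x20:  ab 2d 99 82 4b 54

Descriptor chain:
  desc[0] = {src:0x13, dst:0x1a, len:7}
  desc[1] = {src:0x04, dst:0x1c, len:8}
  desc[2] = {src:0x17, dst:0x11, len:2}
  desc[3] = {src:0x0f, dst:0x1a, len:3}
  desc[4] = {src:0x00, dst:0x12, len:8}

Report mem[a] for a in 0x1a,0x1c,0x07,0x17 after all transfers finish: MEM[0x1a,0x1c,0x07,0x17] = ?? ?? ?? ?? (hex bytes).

MEM[0x1a,0x1c,0x07,0x17] = 2d d4 a6 6a

D0: mem[0x1a..0x20] <- [b7 c2 be 37 d4 22 39]
D1: mem[0x1c..0x23] <- [1b 6a 98 a6 5a 0d fa 24]
D2: mem[0x11..0x12] <- [d4 22]
D3: mem[0x1a..0x1c] <- [2d 8d d4]
D4: mem[0x12..0x19] <- [90 a2 38 33 1b 6a 98 a6]
query mem[0x1a]=0x2d, mem[0x1c]=0xd4, mem[0x07]=0xa6, mem[0x17]=0x6a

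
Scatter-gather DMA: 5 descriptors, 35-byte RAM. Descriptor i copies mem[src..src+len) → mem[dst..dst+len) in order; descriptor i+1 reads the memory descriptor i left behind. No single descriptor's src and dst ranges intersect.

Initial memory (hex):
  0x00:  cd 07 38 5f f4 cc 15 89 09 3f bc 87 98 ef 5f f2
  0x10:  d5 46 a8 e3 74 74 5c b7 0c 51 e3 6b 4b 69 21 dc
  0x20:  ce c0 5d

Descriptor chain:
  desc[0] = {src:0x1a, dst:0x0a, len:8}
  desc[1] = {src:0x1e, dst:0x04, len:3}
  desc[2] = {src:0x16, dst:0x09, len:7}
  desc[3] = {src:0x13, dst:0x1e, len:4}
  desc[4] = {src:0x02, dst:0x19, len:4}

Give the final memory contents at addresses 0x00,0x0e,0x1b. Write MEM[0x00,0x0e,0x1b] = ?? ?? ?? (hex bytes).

MEM[0x00,0x0e,0x1b] = cd 6b 21

#0 dst[0x0a+8] := {0xe3,0x6b,0x4b,0x69,0x21,0xdc,0xce,0xc0}
#1 dst[0x04+3] := {0x21,0xdc,0xce}
#2 dst[0x09+7] := {0x5c,0xb7,0x0c,0x51,0xe3,0x6b,0x4b}
#3 dst[0x1e+4] := {0xe3,0x74,0x74,0x5c}
#4 dst[0x19+4] := {0x38,0x5f,0x21,0xdc}
query mem[0x00]=0xcd, mem[0x0e]=0x6b, mem[0x1b]=0x21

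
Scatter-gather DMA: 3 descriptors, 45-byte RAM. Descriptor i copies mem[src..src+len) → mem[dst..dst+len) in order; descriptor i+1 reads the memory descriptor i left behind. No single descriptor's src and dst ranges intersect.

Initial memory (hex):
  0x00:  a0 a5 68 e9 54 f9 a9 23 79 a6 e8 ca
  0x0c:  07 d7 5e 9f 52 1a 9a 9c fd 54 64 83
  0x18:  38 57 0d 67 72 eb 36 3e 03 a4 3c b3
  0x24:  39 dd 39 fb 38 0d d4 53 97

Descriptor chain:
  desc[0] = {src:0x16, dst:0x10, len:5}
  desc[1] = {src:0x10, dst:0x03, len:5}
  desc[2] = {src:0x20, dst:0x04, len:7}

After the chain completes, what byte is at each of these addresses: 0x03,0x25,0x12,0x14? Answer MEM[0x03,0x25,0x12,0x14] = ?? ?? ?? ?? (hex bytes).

MEM[0x03,0x25,0x12,0x14] = 64 dd 38 0d

[0] 0x16->0x10 len=5 : 64 83 38 57 0d
[1] 0x10->0x03 len=5 : 64 83 38 57 0d
[2] 0x20->0x04 len=7 : 03 a4 3c b3 39 dd 39
query mem[0x03]=0x64, mem[0x25]=0xdd, mem[0x12]=0x38, mem[0x14]=0x0d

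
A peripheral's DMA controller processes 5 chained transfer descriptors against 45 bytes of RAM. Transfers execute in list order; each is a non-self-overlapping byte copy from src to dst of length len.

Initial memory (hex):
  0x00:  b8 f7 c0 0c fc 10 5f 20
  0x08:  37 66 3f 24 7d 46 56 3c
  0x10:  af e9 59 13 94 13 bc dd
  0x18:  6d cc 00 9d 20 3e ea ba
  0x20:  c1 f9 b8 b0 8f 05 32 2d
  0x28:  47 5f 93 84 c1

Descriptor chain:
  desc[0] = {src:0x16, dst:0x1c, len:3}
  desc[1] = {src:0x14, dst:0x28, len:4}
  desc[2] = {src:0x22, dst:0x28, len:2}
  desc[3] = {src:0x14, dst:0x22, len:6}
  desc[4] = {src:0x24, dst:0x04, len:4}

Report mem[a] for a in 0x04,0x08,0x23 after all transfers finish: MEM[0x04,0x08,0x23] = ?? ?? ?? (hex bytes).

MEM[0x04,0x08,0x23] = bc 37 13

  after D0: wrote 3B at 0x1c = bcdd6d
  after D1: wrote 4B at 0x28 = 9413bcdd
  after D2: wrote 2B at 0x28 = b8b0
  after D3: wrote 6B at 0x22 = 9413bcdd6dcc
  after D4: wrote 4B at 0x04 = bcdd6dcc
query mem[0x04]=0xbc, mem[0x08]=0x37, mem[0x23]=0x13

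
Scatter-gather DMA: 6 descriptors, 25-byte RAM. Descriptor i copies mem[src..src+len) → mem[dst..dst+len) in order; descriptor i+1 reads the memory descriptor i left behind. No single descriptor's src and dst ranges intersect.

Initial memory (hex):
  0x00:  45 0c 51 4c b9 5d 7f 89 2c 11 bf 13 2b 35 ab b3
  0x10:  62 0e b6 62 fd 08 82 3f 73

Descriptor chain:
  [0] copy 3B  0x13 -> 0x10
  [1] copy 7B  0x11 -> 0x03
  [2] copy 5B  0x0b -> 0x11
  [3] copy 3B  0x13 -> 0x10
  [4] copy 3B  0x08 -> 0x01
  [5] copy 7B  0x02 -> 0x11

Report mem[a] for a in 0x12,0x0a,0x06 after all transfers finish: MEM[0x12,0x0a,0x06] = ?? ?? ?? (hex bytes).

MEM[0x12,0x0a,0x06] = bf bf fd

D0: mem[0x10..0x12] <- [62 fd 08]
D1: mem[0x03..0x09] <- [fd 08 62 fd 08 82 3f]
D2: mem[0x11..0x15] <- [13 2b 35 ab b3]
D3: mem[0x10..0x12] <- [35 ab b3]
D4: mem[0x01..0x03] <- [82 3f bf]
D5: mem[0x11..0x17] <- [3f bf 08 62 fd 08 82]
query mem[0x12]=0xbf, mem[0x0a]=0xbf, mem[0x06]=0xfd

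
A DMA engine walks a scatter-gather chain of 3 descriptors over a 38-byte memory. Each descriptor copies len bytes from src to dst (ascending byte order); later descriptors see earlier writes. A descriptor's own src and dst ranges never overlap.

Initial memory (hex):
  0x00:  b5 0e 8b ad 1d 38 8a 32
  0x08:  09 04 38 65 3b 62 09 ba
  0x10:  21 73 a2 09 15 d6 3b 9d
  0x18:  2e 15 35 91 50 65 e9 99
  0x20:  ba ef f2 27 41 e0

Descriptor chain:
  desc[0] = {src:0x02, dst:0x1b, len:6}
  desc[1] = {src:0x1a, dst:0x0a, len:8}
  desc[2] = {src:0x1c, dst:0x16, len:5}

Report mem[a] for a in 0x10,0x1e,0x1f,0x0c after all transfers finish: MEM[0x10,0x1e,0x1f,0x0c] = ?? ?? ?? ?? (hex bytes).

[0] 0x02->0x1b len=6 : 8b ad 1d 38 8a 32
[1] 0x1a->0x0a len=8 : 35 8b ad 1d 38 8a 32 ef
[2] 0x1c->0x16 len=5 : ad 1d 38 8a 32
query mem[0x10]=0x32, mem[0x1e]=0x38, mem[0x1f]=0x8a, mem[0x0c]=0xad

MEM[0x10,0x1e,0x1f,0x0c] = 32 38 8a ad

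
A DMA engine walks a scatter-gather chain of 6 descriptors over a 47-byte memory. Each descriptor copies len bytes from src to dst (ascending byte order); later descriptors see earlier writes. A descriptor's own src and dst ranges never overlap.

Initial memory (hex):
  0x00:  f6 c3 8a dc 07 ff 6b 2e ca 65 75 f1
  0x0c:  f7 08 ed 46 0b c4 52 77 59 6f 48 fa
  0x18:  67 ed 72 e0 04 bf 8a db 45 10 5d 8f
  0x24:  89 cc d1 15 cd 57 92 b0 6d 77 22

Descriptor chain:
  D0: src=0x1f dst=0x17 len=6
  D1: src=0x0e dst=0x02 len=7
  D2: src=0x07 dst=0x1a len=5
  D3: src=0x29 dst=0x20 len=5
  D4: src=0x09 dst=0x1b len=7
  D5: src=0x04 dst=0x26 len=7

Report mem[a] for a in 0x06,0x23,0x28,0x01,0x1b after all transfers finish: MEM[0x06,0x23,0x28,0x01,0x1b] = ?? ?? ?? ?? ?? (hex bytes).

#0 dst[0x17+6] := {0xdb,0x45,0x10,0x5d,0x8f,0x89}
#1 dst[0x02+7] := {0xed,0x46,0x0b,0xc4,0x52,0x77,0x59}
#2 dst[0x1a+5] := {0x77,0x59,0x65,0x75,0xf1}
#3 dst[0x20+5] := {0x57,0x92,0xb0,0x6d,0x77}
#4 dst[0x1b+7] := {0x65,0x75,0xf1,0xf7,0x08,0xed,0x46}
#5 dst[0x26+7] := {0x0b,0xc4,0x52,0x77,0x59,0x65,0x75}
query mem[0x06]=0x52, mem[0x23]=0x6d, mem[0x28]=0x52, mem[0x01]=0xc3, mem[0x1b]=0x65

MEM[0x06,0x23,0x28,0x01,0x1b] = 52 6d 52 c3 65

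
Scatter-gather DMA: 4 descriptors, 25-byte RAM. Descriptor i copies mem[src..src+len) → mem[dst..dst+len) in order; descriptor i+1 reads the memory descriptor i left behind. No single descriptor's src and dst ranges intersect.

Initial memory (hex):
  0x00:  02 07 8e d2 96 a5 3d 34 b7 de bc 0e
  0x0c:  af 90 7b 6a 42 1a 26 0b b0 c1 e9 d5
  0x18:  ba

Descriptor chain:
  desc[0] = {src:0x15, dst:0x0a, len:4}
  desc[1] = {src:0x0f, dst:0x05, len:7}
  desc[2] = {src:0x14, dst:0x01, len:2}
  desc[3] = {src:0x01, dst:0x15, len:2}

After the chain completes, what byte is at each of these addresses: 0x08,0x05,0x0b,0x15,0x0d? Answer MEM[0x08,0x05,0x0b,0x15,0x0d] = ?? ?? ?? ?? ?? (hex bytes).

D0: mem[0x0a..0x0d] <- [c1 e9 d5 ba]
D1: mem[0x05..0x0b] <- [6a 42 1a 26 0b b0 c1]
D2: mem[0x01..0x02] <- [b0 c1]
D3: mem[0x15..0x16] <- [b0 c1]
query mem[0x08]=0x26, mem[0x05]=0x6a, mem[0x0b]=0xc1, mem[0x15]=0xb0, mem[0x0d]=0xba

MEM[0x08,0x05,0x0b,0x15,0x0d] = 26 6a c1 b0 ba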